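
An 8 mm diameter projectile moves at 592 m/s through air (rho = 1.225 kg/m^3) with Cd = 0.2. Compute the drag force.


A = pi*(d/2)^2 = pi*(8/2000)^2 = 5.02655e-05 m^2
Fd = 0.5*Cd*rho*A*v^2 = 0.5*0.2*1.225*5.02655e-05*592^2 = 2.158 N

2.158 N


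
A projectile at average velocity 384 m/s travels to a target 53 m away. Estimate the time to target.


t = d/v = 53/384 = 0.138 s

0.138 s


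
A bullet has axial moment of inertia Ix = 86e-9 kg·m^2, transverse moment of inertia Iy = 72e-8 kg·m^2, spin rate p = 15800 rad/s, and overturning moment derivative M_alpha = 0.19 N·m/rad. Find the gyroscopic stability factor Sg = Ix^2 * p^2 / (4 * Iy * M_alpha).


Sg = Ix^2 * p^2 / (4 * Iy * M_alpha) = (86e-9)^2 * 15800^2 / (4 * 72e-8 * 0.19) = 3.374

3.374


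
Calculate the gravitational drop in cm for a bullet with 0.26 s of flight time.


drop = 0.5*g*t^2 = 0.5*9.81*0.26^2 = 0.331578 m ≈ 33.16 cm

33.16 cm


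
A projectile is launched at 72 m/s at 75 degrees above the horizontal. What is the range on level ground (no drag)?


R = v0^2 * sin(2*theta) / g = 72^2 * sin(2*75°) / 9.81 = 264.2 m

264.2 m


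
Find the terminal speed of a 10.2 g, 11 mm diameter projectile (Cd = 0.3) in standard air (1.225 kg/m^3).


A = pi*(d/2)^2 = pi*(11/2000)^2 = 9.50332e-05 m^2
vt = sqrt(2mg/(Cd*rho*A)) = sqrt(2*0.0102*9.81/(0.3 * 1.225 * 9.50332e-05)) = 75.7 m/s

75.7 m/s


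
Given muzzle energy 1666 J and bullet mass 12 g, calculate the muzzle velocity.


v = sqrt(2*E/m) = sqrt(2*1666/0.012) = 526.9 m/s

526.9 m/s


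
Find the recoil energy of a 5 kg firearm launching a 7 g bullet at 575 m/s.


v_r = m_p*v_p/m_gun = 0.007*575/5 = 0.805 m/s, E_r = 0.5*m_gun*v_r^2 = 0.5*5*0.805^2 = 1.62 J

1.62 J


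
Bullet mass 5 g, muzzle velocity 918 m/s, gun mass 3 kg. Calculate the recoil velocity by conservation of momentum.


v_recoil = m_p * v_p / m_gun = 0.005 * 918 / 3 = 1.53 m/s

1.53 m/s


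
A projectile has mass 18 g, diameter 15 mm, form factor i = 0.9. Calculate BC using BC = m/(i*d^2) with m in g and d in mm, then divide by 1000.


BC = m/(i*d^2*1000) = 18/(0.9 * 15^2 * 1000) = 8.889e-05

8.889e-05


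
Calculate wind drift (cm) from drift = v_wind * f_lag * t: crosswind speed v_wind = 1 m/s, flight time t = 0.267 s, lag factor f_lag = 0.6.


drift = v_wind * lag * t = 1 * 0.6 * 0.267 = 0.1602 m ≈ 16.02 cm

16.02 cm


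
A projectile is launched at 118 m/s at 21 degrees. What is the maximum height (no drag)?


H = (v0*sin(theta))^2 / (2g) = (118*sin(21°))^2 / (2*9.81) = 91.14 m

91.14 m


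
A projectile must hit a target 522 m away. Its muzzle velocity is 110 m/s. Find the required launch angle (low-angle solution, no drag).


sin(2*theta) = R*g/v0^2 = 522*9.81/110^2 = 0.423208, theta = arcsin(0.423208)/2 = 12.52°

12.52 degrees


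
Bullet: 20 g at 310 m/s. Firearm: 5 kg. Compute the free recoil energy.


v_r = m_p*v_p/m_gun = 0.02*310/5 = 1.24 m/s, E_r = 0.5*m_gun*v_r^2 = 0.5*5*1.24^2 = 3.844 J

3.844 J


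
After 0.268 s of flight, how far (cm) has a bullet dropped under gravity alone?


drop = 0.5*g*t^2 = 0.5*9.81*0.268^2 = 0.352297 m ≈ 35.23 cm

35.23 cm


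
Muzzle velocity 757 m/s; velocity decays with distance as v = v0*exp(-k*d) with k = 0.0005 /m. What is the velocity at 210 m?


v = v0*exp(-k*d) = 757*exp(-0.0005*210) = 681.5 m/s

681.5 m/s


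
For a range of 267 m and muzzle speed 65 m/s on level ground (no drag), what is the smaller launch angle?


sin(2*theta) = R*g/v0^2 = 267*9.81/65^2 = 0.619946, theta = arcsin(0.619946)/2 = 19.16°

19.16 degrees


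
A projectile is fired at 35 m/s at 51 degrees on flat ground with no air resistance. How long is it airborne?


T = 2*v0*sin(theta)/g = 2*35*sin(51°)/9.81 = 5.545 s

5.545 s


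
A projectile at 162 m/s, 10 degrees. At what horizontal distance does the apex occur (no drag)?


R = v0^2*sin(2*theta)/g = 162^2*sin(2*10°)/9.81 = 914.982 m
apex_dist = R/2 = 914.982/2 = 457.5 m

457.5 m


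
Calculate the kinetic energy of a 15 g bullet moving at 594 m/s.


E = 0.5*m*v^2 = 0.5*0.015*594^2 = 2646 J

2646 J


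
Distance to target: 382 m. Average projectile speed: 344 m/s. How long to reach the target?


t = d/v = 382/344 = 1.11 s

1.11 s


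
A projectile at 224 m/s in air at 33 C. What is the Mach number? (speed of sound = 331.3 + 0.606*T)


a = 331.3 + 0.606*(33) = 351.298 m/s
M = v/a = 224/351.298 = 0.6376

0.6376


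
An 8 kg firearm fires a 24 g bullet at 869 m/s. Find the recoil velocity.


v_recoil = m_p * v_p / m_gun = 0.024 * 869 / 8 = 2.607 m/s

2.607 m/s


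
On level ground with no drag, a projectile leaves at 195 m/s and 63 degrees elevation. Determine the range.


R = v0^2 * sin(2*theta) / g = 195^2 * sin(2*63°) / 9.81 = 3136 m

3136 m


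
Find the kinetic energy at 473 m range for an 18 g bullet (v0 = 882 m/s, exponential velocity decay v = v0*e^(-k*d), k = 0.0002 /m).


v = v0*exp(-k*d) = 882*exp(-0.0002*473) = 802.388 m/s
E = 0.5*m*v^2 = 0.5*0.018*802.388^2 = 5794 J

5794 J


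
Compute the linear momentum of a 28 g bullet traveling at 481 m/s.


p = m*v = 0.028*481 = 13.47 kg·m/s

13.47 kg·m/s


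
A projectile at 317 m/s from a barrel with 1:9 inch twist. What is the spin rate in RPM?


twist_m = 9*0.0254 = 0.2286 m
spin = v/twist = 317/0.2286 = 1386.702 rev/s
RPM = spin*60 = 1386.702*60 ≈ 83202 RPM

83202 RPM


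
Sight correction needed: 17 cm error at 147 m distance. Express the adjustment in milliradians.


1 mrad subtends 1 cm per 10 m of range, so adj = error_cm / (dist_m / 10) = 17 / (147/10) = 1.156 mrad

1.156 mrad


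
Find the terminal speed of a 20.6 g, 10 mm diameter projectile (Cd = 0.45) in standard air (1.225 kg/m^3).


A = pi*(d/2)^2 = pi*(10/2000)^2 = 7.85398e-05 m^2
vt = sqrt(2mg/(Cd*rho*A)) = sqrt(2*0.0206*9.81/(0.45 * 1.225 * 7.85398e-05)) = 96.62 m/s

96.62 m/s


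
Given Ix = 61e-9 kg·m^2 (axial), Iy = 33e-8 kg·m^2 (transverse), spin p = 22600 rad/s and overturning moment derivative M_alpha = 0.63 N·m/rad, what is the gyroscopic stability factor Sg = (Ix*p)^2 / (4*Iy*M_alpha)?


Sg = Ix^2 * p^2 / (4 * Iy * M_alpha) = (61e-9)^2 * 22600^2 / (4 * 33e-8 * 0.63) = 2.285

2.285


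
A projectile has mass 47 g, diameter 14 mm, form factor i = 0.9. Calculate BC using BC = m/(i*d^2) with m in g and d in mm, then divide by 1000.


BC = m/(i*d^2*1000) = 47/(0.9 * 14^2 * 1000) = 0.0002664

0.0002664


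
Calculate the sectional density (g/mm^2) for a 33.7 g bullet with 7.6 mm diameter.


SD = m/d^2 = 33.7/7.6^2 = 0.5834 g/mm^2

0.5834 g/mm^2


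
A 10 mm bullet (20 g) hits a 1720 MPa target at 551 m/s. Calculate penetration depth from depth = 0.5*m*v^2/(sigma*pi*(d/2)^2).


A = pi*(d/2)^2 = pi*(10/2)^2 = 78.5398 mm^2
E = 0.5*m*v^2 = 0.5*0.02*551^2 = 3036.01 J
depth = E/(sigma*A) = 3036.01 J / (1720 MPa * 78.5398 mm^2) = 3036.01/(1720 * 78.5398) m = 0.0224742 m ≈ 22.47 mm

22.47 mm


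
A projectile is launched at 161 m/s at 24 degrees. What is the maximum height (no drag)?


H = (v0*sin(theta))^2 / (2g) = (161*sin(24°))^2 / (2*9.81) = 218.6 m

218.6 m


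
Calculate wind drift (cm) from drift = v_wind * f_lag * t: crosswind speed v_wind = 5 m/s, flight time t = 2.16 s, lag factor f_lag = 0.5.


drift = v_wind * lag * t = 5 * 0.5 * 2.16 = 5.4 m ≈ 540 cm

540 cm


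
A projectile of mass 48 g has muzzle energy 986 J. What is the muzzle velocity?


v = sqrt(2*E/m) = sqrt(2*986/0.048) = 202.7 m/s

202.7 m/s


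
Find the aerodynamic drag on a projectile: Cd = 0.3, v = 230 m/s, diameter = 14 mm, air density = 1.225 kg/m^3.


A = pi*(d/2)^2 = pi*(14/2000)^2 = 1.53938e-04 m^2
Fd = 0.5*Cd*rho*A*v^2 = 0.5*0.3*1.225*1.53938e-04*230^2 = 1.496 N

1.496 N


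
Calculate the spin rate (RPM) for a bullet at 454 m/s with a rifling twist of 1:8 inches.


twist_m = 8*0.0254 = 0.2032 m
spin = v/twist = 454/0.2032 = 2234.252 rev/s
RPM = spin*60 = 2234.252*60 ≈ 134055 RPM

134055 RPM


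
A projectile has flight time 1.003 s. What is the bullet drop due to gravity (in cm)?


drop = 0.5*g*t^2 = 0.5*9.81*1.003^2 = 4.93447 m ≈ 493.4 cm

493.4 cm


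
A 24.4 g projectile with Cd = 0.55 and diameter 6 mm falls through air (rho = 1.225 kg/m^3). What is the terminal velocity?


A = pi*(d/2)^2 = pi*(6/2000)^2 = 2.82743e-05 m^2
vt = sqrt(2mg/(Cd*rho*A)) = sqrt(2*0.0244*9.81/(0.55 * 1.225 * 2.82743e-05)) = 158.5 m/s

158.5 m/s


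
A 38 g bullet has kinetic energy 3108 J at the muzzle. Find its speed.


v = sqrt(2*E/m) = sqrt(2*3108/0.038) = 404.4 m/s

404.4 m/s


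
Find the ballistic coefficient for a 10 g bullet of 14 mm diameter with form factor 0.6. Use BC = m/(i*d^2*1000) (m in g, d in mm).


BC = m/(i*d^2*1000) = 10/(0.6 * 14^2 * 1000) = 8.503e-05

8.503e-05


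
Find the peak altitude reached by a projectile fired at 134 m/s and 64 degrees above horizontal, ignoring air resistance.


H = (v0*sin(theta))^2 / (2g) = (134*sin(64°))^2 / (2*9.81) = 739.3 m

739.3 m


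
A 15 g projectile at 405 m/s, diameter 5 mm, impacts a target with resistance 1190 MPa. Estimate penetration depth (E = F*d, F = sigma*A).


A = pi*(d/2)^2 = pi*(5/2)^2 = 19.635 mm^2
E = 0.5*m*v^2 = 0.5*0.015*405^2 = 1230.19 J
depth = E/(sigma*A) = 1230.19 J / (1190 MPa * 19.635 mm^2) = 1230.19/(1190 * 19.635) m = 0.0526495 m ≈ 52.65 mm

52.65 mm


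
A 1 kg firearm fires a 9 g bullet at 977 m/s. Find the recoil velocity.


v_recoil = m_p * v_p / m_gun = 0.009 * 977 / 1 = 8.793 m/s

8.793 m/s


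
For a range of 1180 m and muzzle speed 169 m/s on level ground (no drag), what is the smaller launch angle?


sin(2*theta) = R*g/v0^2 = 1180*9.81/169^2 = 0.405301, theta = arcsin(0.405301)/2 = 11.95°

11.95 degrees


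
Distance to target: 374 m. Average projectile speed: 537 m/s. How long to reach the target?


t = d/v = 374/537 = 0.6965 s

0.6965 s


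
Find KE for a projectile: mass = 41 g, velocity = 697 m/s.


E = 0.5*m*v^2 = 0.5*0.041*697^2 = 9959 J

9959 J


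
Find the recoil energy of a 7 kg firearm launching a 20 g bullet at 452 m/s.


v_r = m_p*v_p/m_gun = 0.02*452/7 = 1.29143 m/s, E_r = 0.5*m_gun*v_r^2 = 0.5*7*1.29143^2 = 5.837 J

5.837 J


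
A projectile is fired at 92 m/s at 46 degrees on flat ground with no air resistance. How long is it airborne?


T = 2*v0*sin(theta)/g = 2*92*sin(46°)/9.81 = 13.49 s

13.49 s


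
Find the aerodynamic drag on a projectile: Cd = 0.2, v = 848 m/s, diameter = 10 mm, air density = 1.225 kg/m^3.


A = pi*(d/2)^2 = pi*(10/2000)^2 = 7.85398e-05 m^2
Fd = 0.5*Cd*rho*A*v^2 = 0.5*0.2*1.225*7.85398e-05*848^2 = 6.919 N

6.919 N


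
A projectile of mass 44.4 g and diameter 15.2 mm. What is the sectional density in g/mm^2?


SD = m/d^2 = 44.4/15.2^2 = 0.1922 g/mm^2

0.1922 g/mm^2


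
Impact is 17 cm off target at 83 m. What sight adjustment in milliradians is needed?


1 mrad subtends 1 cm per 10 m of range, so adj = error_cm / (dist_m / 10) = 17 / (83/10) = 2.048 mrad

2.048 mrad


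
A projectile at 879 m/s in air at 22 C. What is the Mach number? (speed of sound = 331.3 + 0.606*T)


a = 331.3 + 0.606*(22) = 344.632 m/s
M = v/a = 879/344.632 = 2.551

2.551


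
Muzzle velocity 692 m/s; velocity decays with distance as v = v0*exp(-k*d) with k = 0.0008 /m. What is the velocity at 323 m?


v = v0*exp(-k*d) = 692*exp(-0.0008*323) = 534.4 m/s

534.4 m/s


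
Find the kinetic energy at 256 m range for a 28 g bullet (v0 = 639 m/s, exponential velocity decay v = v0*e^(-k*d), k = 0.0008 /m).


v = v0*exp(-k*d) = 639*exp(-0.0008*256) = 520.664 m/s
E = 0.5*m*v^2 = 0.5*0.028*520.664^2 = 3795 J

3795 J


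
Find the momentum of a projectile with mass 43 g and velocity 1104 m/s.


p = m*v = 0.043*1104 = 47.47 kg·m/s

47.47 kg·m/s


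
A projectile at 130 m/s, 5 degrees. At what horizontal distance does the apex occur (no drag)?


R = v0^2*sin(2*theta)/g = 130^2*sin(2*5°)/9.81 = 299.149 m
apex_dist = R/2 = 299.149/2 = 149.6 m

149.6 m


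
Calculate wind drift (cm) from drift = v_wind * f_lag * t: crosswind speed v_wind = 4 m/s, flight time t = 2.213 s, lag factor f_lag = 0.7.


drift = v_wind * lag * t = 4 * 0.7 * 2.213 = 6.1964 m ≈ 619.6 cm

619.6 cm


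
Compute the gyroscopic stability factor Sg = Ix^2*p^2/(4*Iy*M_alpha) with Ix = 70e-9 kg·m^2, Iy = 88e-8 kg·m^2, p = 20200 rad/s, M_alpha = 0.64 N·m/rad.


Sg = Ix^2 * p^2 / (4 * Iy * M_alpha) = (70e-9)^2 * 20200^2 / (4 * 88e-8 * 0.64) = 0.8875

0.8875


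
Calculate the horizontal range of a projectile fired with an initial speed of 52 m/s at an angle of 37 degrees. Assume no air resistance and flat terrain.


R = v0^2 * sin(2*theta) / g = 52^2 * sin(2*37°) / 9.81 = 265 m

265 m


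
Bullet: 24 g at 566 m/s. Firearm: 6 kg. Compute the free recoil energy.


v_r = m_p*v_p/m_gun = 0.024*566/6 = 2.264 m/s, E_r = 0.5*m_gun*v_r^2 = 0.5*6*2.264^2 = 15.38 J

15.38 J


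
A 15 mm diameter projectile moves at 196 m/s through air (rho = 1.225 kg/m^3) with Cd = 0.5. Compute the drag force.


A = pi*(d/2)^2 = pi*(15/2000)^2 = 1.76715e-04 m^2
Fd = 0.5*Cd*rho*A*v^2 = 0.5*0.5*1.225*1.76715e-04*196^2 = 2.079 N

2.079 N


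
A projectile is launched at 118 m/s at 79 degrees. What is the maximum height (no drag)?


H = (v0*sin(theta))^2 / (2g) = (118*sin(79°))^2 / (2*9.81) = 683.8 m

683.8 m


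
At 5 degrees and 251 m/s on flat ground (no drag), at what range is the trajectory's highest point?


R = v0^2*sin(2*theta)/g = 251^2*sin(2*5°)/9.81 = 1115.19 m
apex_dist = R/2 = 1115.19/2 = 557.6 m

557.6 m


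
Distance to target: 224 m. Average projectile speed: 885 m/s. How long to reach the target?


t = d/v = 224/885 = 0.2531 s

0.2531 s


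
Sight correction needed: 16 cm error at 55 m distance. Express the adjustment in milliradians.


1 mrad subtends 1 cm per 10 m of range, so adj = error_cm / (dist_m / 10) = 16 / (55/10) = 2.909 mrad

2.909 mrad


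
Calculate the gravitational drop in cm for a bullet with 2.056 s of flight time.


drop = 0.5*g*t^2 = 0.5*9.81*2.056^2 = 20.7341 m ≈ 2073 cm

2073 cm


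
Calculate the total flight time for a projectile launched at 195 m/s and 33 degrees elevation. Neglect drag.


T = 2*v0*sin(theta)/g = 2*195*sin(33°)/9.81 = 21.65 s

21.65 s


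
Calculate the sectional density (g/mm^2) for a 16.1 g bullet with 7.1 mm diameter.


SD = m/d^2 = 16.1/7.1^2 = 0.3194 g/mm^2

0.3194 g/mm^2


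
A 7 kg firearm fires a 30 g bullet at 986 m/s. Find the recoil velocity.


v_recoil = m_p * v_p / m_gun = 0.03 * 986 / 7 = 4.226 m/s

4.226 m/s


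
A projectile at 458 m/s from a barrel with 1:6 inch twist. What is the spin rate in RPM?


twist_m = 6*0.0254 = 0.1524 m
spin = v/twist = 458/0.1524 = 3005.249 rev/s
RPM = spin*60 = 3005.249*60 ≈ 180315 RPM

180315 RPM


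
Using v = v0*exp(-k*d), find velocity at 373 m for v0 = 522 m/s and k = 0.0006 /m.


v = v0*exp(-k*d) = 522*exp(-0.0006*373) = 417.3 m/s

417.3 m/s


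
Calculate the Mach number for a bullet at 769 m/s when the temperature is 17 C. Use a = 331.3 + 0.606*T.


a = 331.3 + 0.606*(17) = 341.602 m/s
M = v/a = 769/341.602 = 2.251

2.251


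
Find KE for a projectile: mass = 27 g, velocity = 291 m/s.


E = 0.5*m*v^2 = 0.5*0.027*291^2 = 1143 J

1143 J


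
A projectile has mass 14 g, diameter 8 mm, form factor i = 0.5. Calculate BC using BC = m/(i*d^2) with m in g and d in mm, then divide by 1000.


BC = m/(i*d^2*1000) = 14/(0.5 * 8^2 * 1000) = 0.0004375

0.0004375


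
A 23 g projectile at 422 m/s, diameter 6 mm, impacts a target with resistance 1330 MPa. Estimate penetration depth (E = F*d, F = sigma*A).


A = pi*(d/2)^2 = pi*(6/2)^2 = 28.2743 mm^2
E = 0.5*m*v^2 = 0.5*0.023*422^2 = 2047.97 J
depth = E/(sigma*A) = 2047.97 J / (1330 MPa * 28.2743 mm^2) = 2047.97/(1330 * 28.2743) m = 0.0544601 m ≈ 54.46 mm

54.46 mm


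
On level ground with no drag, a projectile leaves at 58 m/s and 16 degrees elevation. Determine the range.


R = v0^2 * sin(2*theta) / g = 58^2 * sin(2*16°) / 9.81 = 181.7 m

181.7 m


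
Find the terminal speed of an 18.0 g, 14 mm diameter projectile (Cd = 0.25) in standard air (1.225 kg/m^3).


A = pi*(d/2)^2 = pi*(14/2000)^2 = 1.53938e-04 m^2
vt = sqrt(2mg/(Cd*rho*A)) = sqrt(2*0.018*9.81/(0.25 * 1.225 * 1.53938e-04)) = 86.55 m/s

86.55 m/s


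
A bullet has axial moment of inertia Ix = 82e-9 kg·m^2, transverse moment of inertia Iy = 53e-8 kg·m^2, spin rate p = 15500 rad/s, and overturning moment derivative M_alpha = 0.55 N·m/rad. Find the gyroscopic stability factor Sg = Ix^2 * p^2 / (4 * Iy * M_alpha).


Sg = Ix^2 * p^2 / (4 * Iy * M_alpha) = (82e-9)^2 * 15500^2 / (4 * 53e-8 * 0.55) = 1.385

1.385


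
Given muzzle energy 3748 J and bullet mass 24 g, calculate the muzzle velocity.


v = sqrt(2*E/m) = sqrt(2*3748/0.024) = 558.9 m/s

558.9 m/s


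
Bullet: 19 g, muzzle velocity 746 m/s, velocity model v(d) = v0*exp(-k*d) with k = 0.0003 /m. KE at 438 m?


v = v0*exp(-k*d) = 746*exp(-0.0003*438) = 654.143 m/s
E = 0.5*m*v^2 = 0.5*0.019*654.143^2 = 4065 J

4065 J


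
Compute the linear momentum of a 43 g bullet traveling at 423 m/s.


p = m*v = 0.043*423 = 18.19 kg·m/s

18.19 kg·m/s


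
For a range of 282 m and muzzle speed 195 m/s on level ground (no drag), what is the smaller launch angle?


sin(2*theta) = R*g/v0^2 = 282*9.81/195^2 = 0.0727527, theta = arcsin(0.0727527)/2 = 2.086°

2.086 degrees


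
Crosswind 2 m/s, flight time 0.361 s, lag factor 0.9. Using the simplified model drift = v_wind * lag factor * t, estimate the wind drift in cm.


drift = v_wind * lag * t = 2 * 0.9 * 0.361 = 0.6498 m ≈ 64.98 cm

64.98 cm


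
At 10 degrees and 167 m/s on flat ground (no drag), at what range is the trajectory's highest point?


R = v0^2*sin(2*theta)/g = 167^2*sin(2*10°)/9.81 = 972.334 m
apex_dist = R/2 = 972.334/2 = 486.2 m

486.2 m


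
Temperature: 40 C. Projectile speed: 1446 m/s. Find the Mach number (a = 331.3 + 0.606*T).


a = 331.3 + 0.606*(40) = 355.54 m/s
M = v/a = 1446/355.54 = 4.067

4.067


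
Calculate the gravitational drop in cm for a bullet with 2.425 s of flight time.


drop = 0.5*g*t^2 = 0.5*9.81*2.425^2 = 28.8445 m ≈ 2884 cm

2884 cm


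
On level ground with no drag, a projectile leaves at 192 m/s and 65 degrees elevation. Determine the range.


R = v0^2 * sin(2*theta) / g = 192^2 * sin(2*65°) / 9.81 = 2879 m

2879 m


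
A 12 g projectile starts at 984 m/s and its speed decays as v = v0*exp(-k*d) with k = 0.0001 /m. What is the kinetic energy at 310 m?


v = v0*exp(-k*d) = 984*exp(-0.0001*310) = 953.964 m/s
E = 0.5*m*v^2 = 0.5*0.012*953.964^2 = 5460 J

5460 J


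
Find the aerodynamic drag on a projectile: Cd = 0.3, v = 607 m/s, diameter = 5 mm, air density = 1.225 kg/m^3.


A = pi*(d/2)^2 = pi*(5/2000)^2 = 1.96350e-05 m^2
Fd = 0.5*Cd*rho*A*v^2 = 0.5*0.3*1.225*1.96350e-05*607^2 = 1.329 N

1.329 N


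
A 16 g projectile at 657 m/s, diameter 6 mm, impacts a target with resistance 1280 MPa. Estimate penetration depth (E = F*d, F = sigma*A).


A = pi*(d/2)^2 = pi*(6/2)^2 = 28.2743 mm^2
E = 0.5*m*v^2 = 0.5*0.016*657^2 = 3453.19 J
depth = E/(sigma*A) = 3453.19 J / (1280 MPa * 28.2743 mm^2) = 3453.19/(1280 * 28.2743) m = 0.0954154 m ≈ 95.42 mm

95.42 mm


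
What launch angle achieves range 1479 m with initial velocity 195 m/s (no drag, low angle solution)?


sin(2*theta) = R*g/v0^2 = 1479*9.81/195^2 = 0.381564, theta = arcsin(0.381564)/2 = 11.22°

11.22 degrees


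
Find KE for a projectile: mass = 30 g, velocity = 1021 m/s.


E = 0.5*m*v^2 = 0.5*0.03*1021^2 = 15637 J

15637 J


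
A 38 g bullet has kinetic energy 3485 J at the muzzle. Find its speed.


v = sqrt(2*E/m) = sqrt(2*3485/0.038) = 428.3 m/s

428.3 m/s


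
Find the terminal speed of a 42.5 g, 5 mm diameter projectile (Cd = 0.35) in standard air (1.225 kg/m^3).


A = pi*(d/2)^2 = pi*(5/2000)^2 = 1.96350e-05 m^2
vt = sqrt(2mg/(Cd*rho*A)) = sqrt(2*0.0425*9.81/(0.35 * 1.225 * 1.96350e-05)) = 314.7 m/s

314.7 m/s


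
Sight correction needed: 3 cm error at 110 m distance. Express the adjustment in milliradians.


1 mrad subtends 1 cm per 10 m of range, so adj = error_cm / (dist_m / 10) = 3 / (110/10) = 0.2727 mrad

0.2727 mrad


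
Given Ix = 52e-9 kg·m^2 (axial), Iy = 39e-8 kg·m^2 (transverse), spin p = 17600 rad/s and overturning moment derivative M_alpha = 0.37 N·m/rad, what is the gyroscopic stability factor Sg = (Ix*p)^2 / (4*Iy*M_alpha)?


Sg = Ix^2 * p^2 / (4 * Iy * M_alpha) = (52e-9)^2 * 17600^2 / (4 * 39e-8 * 0.37) = 1.451

1.451


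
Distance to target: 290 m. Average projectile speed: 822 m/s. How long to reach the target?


t = d/v = 290/822 = 0.3528 s

0.3528 s


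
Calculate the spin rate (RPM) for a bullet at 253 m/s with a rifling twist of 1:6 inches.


twist_m = 6*0.0254 = 0.1524 m
spin = v/twist = 253/0.1524 = 1660.105 rev/s
RPM = spin*60 = 1660.105*60 ≈ 99606 RPM

99606 RPM


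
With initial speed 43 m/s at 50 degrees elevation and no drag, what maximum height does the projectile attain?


H = (v0*sin(theta))^2 / (2g) = (43*sin(50°))^2 / (2*9.81) = 55.3 m

55.3 m


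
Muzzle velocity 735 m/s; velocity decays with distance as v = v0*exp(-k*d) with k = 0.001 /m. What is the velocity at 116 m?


v = v0*exp(-k*d) = 735*exp(-0.001*116) = 654.5 m/s

654.5 m/s


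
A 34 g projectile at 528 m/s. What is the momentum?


p = m*v = 0.034*528 = 17.95 kg·m/s

17.95 kg·m/s


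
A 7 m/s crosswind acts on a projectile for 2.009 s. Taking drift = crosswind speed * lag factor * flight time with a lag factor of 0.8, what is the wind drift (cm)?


drift = v_wind * lag * t = 7 * 0.8 * 2.009 = 11.2504 m ≈ 1125 cm

1125 cm


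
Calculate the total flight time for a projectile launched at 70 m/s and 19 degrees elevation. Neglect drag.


T = 2*v0*sin(theta)/g = 2*70*sin(19°)/9.81 = 4.646 s

4.646 s


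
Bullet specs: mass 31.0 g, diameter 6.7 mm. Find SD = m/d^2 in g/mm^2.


SD = m/d^2 = 31.0/6.7^2 = 0.6906 g/mm^2

0.6906 g/mm^2


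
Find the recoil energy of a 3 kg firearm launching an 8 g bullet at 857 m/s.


v_r = m_p*v_p/m_gun = 0.008*857/3 = 2.28533 m/s, E_r = 0.5*m_gun*v_r^2 = 0.5*3*2.28533^2 = 7.834 J

7.834 J


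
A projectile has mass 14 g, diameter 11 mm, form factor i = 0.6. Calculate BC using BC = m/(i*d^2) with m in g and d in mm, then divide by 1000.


BC = m/(i*d^2*1000) = 14/(0.6 * 11^2 * 1000) = 0.0001928

0.0001928


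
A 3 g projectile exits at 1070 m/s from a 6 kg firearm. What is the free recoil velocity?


v_recoil = m_p * v_p / m_gun = 0.003 * 1070 / 6 = 0.535 m/s

0.535 m/s


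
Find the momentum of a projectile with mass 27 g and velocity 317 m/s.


p = m*v = 0.027*317 = 8.559 kg·m/s

8.559 kg·m/s


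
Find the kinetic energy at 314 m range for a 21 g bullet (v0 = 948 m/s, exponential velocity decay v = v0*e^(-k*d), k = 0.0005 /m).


v = v0*exp(-k*d) = 948*exp(-0.0005*314) = 810.259 m/s
E = 0.5*m*v^2 = 0.5*0.021*810.259^2 = 6893 J

6893 J


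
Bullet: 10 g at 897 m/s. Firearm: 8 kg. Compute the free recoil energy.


v_r = m_p*v_p/m_gun = 0.01*897/8 = 1.12125 m/s, E_r = 0.5*m_gun*v_r^2 = 0.5*8*1.12125^2 = 5.029 J

5.029 J


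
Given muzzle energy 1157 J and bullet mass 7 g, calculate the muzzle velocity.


v = sqrt(2*E/m) = sqrt(2*1157/0.007) = 575 m/s

575 m/s


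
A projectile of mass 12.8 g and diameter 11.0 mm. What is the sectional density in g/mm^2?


SD = m/d^2 = 12.8/11.0^2 = 0.1058 g/mm^2

0.1058 g/mm^2


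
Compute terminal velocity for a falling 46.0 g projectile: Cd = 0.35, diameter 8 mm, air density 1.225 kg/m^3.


A = pi*(d/2)^2 = pi*(8/2000)^2 = 5.02655e-05 m^2
vt = sqrt(2mg/(Cd*rho*A)) = sqrt(2*0.046*9.81/(0.35 * 1.225 * 5.02655e-05)) = 204.6 m/s

204.6 m/s


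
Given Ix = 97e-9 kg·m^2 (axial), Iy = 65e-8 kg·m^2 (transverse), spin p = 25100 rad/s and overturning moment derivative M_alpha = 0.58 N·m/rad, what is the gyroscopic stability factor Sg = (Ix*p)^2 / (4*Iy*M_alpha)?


Sg = Ix^2 * p^2 / (4 * Iy * M_alpha) = (97e-9)^2 * 25100^2 / (4 * 65e-8 * 0.58) = 3.931

3.931


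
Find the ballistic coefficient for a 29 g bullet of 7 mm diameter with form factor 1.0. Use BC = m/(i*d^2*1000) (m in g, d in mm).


BC = m/(i*d^2*1000) = 29/(1.0 * 7^2 * 1000) = 0.0005918

0.0005918


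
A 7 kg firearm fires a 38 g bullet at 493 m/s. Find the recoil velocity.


v_recoil = m_p * v_p / m_gun = 0.038 * 493 / 7 = 2.676 m/s

2.676 m/s


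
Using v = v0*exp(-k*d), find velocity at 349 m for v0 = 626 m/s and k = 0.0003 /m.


v = v0*exp(-k*d) = 626*exp(-0.0003*349) = 563.8 m/s

563.8 m/s


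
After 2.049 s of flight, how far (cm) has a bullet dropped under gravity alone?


drop = 0.5*g*t^2 = 0.5*9.81*2.049^2 = 20.5932 m ≈ 2059 cm

2059 cm


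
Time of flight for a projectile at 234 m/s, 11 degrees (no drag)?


T = 2*v0*sin(theta)/g = 2*234*sin(11°)/9.81 = 9.103 s

9.103 s


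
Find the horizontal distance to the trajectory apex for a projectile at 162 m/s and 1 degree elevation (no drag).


R = v0^2*sin(2*theta)/g = 162^2*sin(2*1°)/9.81 = 93.3642 m
apex_dist = R/2 = 93.3642/2 = 46.68 m

46.68 m


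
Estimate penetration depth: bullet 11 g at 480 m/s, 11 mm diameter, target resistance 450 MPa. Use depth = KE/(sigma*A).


A = pi*(d/2)^2 = pi*(11/2)^2 = 95.0332 mm^2
E = 0.5*m*v^2 = 0.5*0.011*480^2 = 1267.2 J
depth = E/(sigma*A) = 1267.2 J / (450 MPa * 95.0332 mm^2) = 1267.2/(450 * 95.0332) m = 0.0296318 m ≈ 29.63 mm

29.63 mm


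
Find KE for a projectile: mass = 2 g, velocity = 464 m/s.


E = 0.5*m*v^2 = 0.5*0.002*464^2 = 215.3 J

215.3 J


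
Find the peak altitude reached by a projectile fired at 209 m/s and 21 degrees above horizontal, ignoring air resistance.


H = (v0*sin(theta))^2 / (2g) = (209*sin(21°))^2 / (2*9.81) = 285.9 m

285.9 m


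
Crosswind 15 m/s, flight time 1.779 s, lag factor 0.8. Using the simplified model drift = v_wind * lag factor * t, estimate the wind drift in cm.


drift = v_wind * lag * t = 15 * 0.8 * 1.779 = 21.348 m ≈ 2135 cm

2135 cm


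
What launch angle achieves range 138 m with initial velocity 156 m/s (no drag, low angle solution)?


sin(2*theta) = R*g/v0^2 = 138*9.81/156^2 = 0.0556287, theta = arcsin(0.0556287)/2 = 1.594°

1.594 degrees


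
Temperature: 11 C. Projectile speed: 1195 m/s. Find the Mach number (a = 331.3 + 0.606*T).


a = 331.3 + 0.606*(11) = 337.966 m/s
M = v/a = 1195/337.966 = 3.536

3.536


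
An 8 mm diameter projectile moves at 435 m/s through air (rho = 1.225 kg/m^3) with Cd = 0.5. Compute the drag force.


A = pi*(d/2)^2 = pi*(8/2000)^2 = 5.02655e-05 m^2
Fd = 0.5*Cd*rho*A*v^2 = 0.5*0.5*1.225*5.02655e-05*435^2 = 2.913 N

2.913 N


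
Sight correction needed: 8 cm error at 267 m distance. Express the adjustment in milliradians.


1 mrad subtends 1 cm per 10 m of range, so adj = error_cm / (dist_m / 10) = 8 / (267/10) = 0.2996 mrad

0.2996 mrad


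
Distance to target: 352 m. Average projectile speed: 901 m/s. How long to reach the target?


t = d/v = 352/901 = 0.3907 s

0.3907 s


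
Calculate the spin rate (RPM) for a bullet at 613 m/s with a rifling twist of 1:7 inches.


twist_m = 7*0.0254 = 0.1778 m
spin = v/twist = 613/0.1778 = 3447.694 rev/s
RPM = spin*60 = 3447.694*60 ≈ 206862 RPM

206862 RPM


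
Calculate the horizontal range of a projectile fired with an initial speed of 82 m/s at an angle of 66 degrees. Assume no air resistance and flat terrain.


R = v0^2 * sin(2*theta) / g = 82^2 * sin(2*66°) / 9.81 = 509.4 m

509.4 m


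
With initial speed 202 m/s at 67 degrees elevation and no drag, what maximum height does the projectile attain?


H = (v0*sin(theta))^2 / (2g) = (202*sin(67°))^2 / (2*9.81) = 1762 m

1762 m


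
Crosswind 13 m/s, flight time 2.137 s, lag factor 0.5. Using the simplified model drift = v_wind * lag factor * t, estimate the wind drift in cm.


drift = v_wind * lag * t = 13 * 0.5 * 2.137 = 13.8905 m ≈ 1389 cm

1389 cm


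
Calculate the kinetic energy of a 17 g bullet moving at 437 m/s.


E = 0.5*m*v^2 = 0.5*0.017*437^2 = 1623 J

1623 J


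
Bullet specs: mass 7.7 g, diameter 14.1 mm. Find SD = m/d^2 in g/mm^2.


SD = m/d^2 = 7.7/14.1^2 = 0.03873 g/mm^2

0.03873 g/mm^2


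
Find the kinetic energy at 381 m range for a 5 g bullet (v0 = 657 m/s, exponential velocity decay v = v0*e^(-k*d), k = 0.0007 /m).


v = v0*exp(-k*d) = 657*exp(-0.0007*381) = 503.198 m/s
E = 0.5*m*v^2 = 0.5*0.005*503.198^2 = 633 J

633 J


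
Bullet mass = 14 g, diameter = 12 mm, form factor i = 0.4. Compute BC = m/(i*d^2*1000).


BC = m/(i*d^2*1000) = 14/(0.4 * 12^2 * 1000) = 0.0002431

0.0002431


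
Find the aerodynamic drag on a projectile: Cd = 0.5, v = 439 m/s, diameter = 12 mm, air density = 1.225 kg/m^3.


A = pi*(d/2)^2 = pi*(12/2000)^2 = 1.13097e-04 m^2
Fd = 0.5*Cd*rho*A*v^2 = 0.5*0.5*1.225*1.13097e-04*439^2 = 6.675 N

6.675 N


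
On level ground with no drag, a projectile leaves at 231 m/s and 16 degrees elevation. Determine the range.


R = v0^2 * sin(2*theta) / g = 231^2 * sin(2*16°) / 9.81 = 2882 m

2882 m


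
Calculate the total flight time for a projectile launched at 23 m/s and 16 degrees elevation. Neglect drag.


T = 2*v0*sin(theta)/g = 2*23*sin(16°)/9.81 = 1.292 s

1.292 s


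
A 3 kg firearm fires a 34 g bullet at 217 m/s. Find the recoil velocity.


v_recoil = m_p * v_p / m_gun = 0.034 * 217 / 3 = 2.459 m/s

2.459 m/s


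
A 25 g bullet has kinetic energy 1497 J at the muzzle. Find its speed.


v = sqrt(2*E/m) = sqrt(2*1497/0.025) = 346.1 m/s

346.1 m/s


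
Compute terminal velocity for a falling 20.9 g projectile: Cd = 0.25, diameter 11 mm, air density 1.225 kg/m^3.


A = pi*(d/2)^2 = pi*(11/2000)^2 = 9.50332e-05 m^2
vt = sqrt(2mg/(Cd*rho*A)) = sqrt(2*0.0209*9.81/(0.25 * 1.225 * 9.50332e-05)) = 118.7 m/s

118.7 m/s


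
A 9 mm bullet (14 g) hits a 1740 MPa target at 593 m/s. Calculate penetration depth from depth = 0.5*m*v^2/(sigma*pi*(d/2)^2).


A = pi*(d/2)^2 = pi*(9/2)^2 = 63.6173 mm^2
E = 0.5*m*v^2 = 0.5*0.014*593^2 = 2461.54 J
depth = E/(sigma*A) = 2461.54 J / (1740 MPa * 63.6173 mm^2) = 2461.54/(1740 * 63.6173) m = 0.0222374 m ≈ 22.24 mm

22.24 mm


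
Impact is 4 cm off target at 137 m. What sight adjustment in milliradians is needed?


1 mrad subtends 1 cm per 10 m of range, so adj = error_cm / (dist_m / 10) = 4 / (137/10) = 0.292 mrad

0.292 mrad


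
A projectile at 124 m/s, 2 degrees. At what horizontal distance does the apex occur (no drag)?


R = v0^2*sin(2*theta)/g = 124^2*sin(2*2°)/9.81 = 109.335 m
apex_dist = R/2 = 109.335/2 = 54.67 m

54.67 m


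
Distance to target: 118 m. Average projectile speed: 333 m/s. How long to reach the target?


t = d/v = 118/333 = 0.3544 s

0.3544 s


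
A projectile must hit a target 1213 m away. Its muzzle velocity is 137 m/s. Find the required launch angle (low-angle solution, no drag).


sin(2*theta) = R*g/v0^2 = 1213*9.81/137^2 = 0.633999, theta = arcsin(0.633999)/2 = 19.67°

19.67 degrees


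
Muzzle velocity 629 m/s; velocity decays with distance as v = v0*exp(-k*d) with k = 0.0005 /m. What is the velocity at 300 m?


v = v0*exp(-k*d) = 629*exp(-0.0005*300) = 541.4 m/s

541.4 m/s


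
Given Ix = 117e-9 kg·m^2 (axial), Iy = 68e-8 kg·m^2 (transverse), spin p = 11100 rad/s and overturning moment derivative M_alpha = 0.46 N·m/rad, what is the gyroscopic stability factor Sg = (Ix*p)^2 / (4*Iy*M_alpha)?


Sg = Ix^2 * p^2 / (4 * Iy * M_alpha) = (117e-9)^2 * 11100^2 / (4 * 68e-8 * 0.46) = 1.348

1.348


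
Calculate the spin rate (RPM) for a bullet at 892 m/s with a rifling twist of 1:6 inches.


twist_m = 6*0.0254 = 0.1524 m
spin = v/twist = 892/0.1524 = 5853.018 rev/s
RPM = spin*60 = 5853.018*60 ≈ 351181 RPM

351181 RPM


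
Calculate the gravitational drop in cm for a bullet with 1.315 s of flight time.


drop = 0.5*g*t^2 = 0.5*9.81*1.315^2 = 8.48185 m ≈ 848.2 cm

848.2 cm


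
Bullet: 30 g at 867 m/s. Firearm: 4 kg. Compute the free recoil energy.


v_r = m_p*v_p/m_gun = 0.03*867/4 = 6.5025 m/s, E_r = 0.5*m_gun*v_r^2 = 0.5*4*6.5025^2 = 84.57 J

84.57 J


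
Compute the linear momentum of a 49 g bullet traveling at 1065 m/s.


p = m*v = 0.049*1065 = 52.19 kg·m/s

52.19 kg·m/s


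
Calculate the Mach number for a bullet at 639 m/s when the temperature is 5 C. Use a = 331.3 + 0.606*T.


a = 331.3 + 0.606*(5) = 334.33 m/s
M = v/a = 639/334.33 = 1.911

1.911


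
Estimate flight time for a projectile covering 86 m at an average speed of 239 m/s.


t = d/v = 86/239 = 0.3598 s

0.3598 s


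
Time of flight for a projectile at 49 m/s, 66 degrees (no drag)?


T = 2*v0*sin(theta)/g = 2*49*sin(66°)/9.81 = 9.126 s

9.126 s


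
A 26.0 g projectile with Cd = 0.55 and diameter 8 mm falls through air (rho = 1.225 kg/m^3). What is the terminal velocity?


A = pi*(d/2)^2 = pi*(8/2000)^2 = 5.02655e-05 m^2
vt = sqrt(2mg/(Cd*rho*A)) = sqrt(2*0.026*9.81/(0.55 * 1.225 * 5.02655e-05)) = 122.7 m/s

122.7 m/s


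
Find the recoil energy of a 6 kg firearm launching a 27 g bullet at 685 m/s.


v_r = m_p*v_p/m_gun = 0.027*685/6 = 3.0825 m/s, E_r = 0.5*m_gun*v_r^2 = 0.5*6*3.0825^2 = 28.51 J

28.51 J


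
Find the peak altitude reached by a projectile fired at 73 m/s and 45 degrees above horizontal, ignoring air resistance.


H = (v0*sin(theta))^2 / (2g) = (73*sin(45°))^2 / (2*9.81) = 135.8 m

135.8 m


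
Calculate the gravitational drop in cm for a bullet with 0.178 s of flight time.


drop = 0.5*g*t^2 = 0.5*9.81*0.178^2 = 0.15541 m ≈ 15.54 cm

15.54 cm


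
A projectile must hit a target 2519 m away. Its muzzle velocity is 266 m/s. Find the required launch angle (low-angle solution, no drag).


sin(2*theta) = R*g/v0^2 = 2519*9.81/266^2 = 0.349248, theta = arcsin(0.349248)/2 = 10.22°

10.22 degrees


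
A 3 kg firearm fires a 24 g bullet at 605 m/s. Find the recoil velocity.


v_recoil = m_p * v_p / m_gun = 0.024 * 605 / 3 = 4.84 m/s

4.84 m/s


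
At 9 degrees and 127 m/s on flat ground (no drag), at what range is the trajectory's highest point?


R = v0^2*sin(2*theta)/g = 127^2*sin(2*9°)/9.81 = 508.067 m
apex_dist = R/2 = 508.067/2 = 254 m

254 m


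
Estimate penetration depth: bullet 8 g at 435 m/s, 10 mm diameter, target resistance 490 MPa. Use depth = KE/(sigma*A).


A = pi*(d/2)^2 = pi*(10/2)^2 = 78.5398 mm^2
E = 0.5*m*v^2 = 0.5*0.008*435^2 = 756.9 J
depth = E/(sigma*A) = 756.9 J / (490 MPa * 78.5398 mm^2) = 756.9/(490 * 78.5398) m = 0.0196677 m ≈ 19.67 mm

19.67 mm


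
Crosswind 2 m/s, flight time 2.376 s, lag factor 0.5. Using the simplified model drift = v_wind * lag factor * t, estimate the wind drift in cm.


drift = v_wind * lag * t = 2 * 0.5 * 2.376 = 2.376 m ≈ 237.6 cm

237.6 cm


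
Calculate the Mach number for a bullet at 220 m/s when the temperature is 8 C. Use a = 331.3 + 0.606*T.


a = 331.3 + 0.606*(8) = 336.148 m/s
M = v/a = 220/336.148 = 0.6545

0.6545


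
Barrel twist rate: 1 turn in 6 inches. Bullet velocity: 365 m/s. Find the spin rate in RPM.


twist_m = 6*0.0254 = 0.1524 m
spin = v/twist = 365/0.1524 = 2395.013 rev/s
RPM = spin*60 = 2395.013*60 ≈ 143701 RPM

143701 RPM


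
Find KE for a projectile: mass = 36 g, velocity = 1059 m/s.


E = 0.5*m*v^2 = 0.5*0.036*1059^2 = 20187 J

20187 J


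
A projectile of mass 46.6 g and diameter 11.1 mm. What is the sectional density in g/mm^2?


SD = m/d^2 = 46.6/11.1^2 = 0.3782 g/mm^2

0.3782 g/mm^2


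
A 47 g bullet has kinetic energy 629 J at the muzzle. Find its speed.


v = sqrt(2*E/m) = sqrt(2*629/0.047) = 163.6 m/s

163.6 m/s


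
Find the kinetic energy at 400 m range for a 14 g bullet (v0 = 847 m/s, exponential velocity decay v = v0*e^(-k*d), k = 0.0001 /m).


v = v0*exp(-k*d) = 847*exp(-0.0001*400) = 813.789 m/s
E = 0.5*m*v^2 = 0.5*0.014*813.789^2 = 4636 J

4636 J


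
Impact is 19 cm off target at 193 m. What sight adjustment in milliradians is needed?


1 mrad subtends 1 cm per 10 m of range, so adj = error_cm / (dist_m / 10) = 19 / (193/10) = 0.9845 mrad

0.9845 mrad


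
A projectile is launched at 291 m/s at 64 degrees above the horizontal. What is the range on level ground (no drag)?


R = v0^2 * sin(2*theta) / g = 291^2 * sin(2*64°) / 9.81 = 6802 m

6802 m


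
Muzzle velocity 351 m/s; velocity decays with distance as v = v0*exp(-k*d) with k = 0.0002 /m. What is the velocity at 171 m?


v = v0*exp(-k*d) = 351*exp(-0.0002*171) = 339.2 m/s

339.2 m/s


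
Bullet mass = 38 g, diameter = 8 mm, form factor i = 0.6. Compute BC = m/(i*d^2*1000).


BC = m/(i*d^2*1000) = 38/(0.6 * 8^2 * 1000) = 0.0009896

0.0009896


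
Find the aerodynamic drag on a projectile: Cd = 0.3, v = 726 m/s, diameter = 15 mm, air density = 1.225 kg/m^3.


A = pi*(d/2)^2 = pi*(15/2000)^2 = 1.76715e-04 m^2
Fd = 0.5*Cd*rho*A*v^2 = 0.5*0.3*1.225*1.76715e-04*726^2 = 17.11 N

17.11 N


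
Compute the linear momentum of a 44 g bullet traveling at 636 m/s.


p = m*v = 0.044*636 = 27.98 kg·m/s

27.98 kg·m/s


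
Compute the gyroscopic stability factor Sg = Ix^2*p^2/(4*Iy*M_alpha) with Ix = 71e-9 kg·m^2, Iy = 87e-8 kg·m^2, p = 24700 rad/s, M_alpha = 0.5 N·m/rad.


Sg = Ix^2 * p^2 / (4 * Iy * M_alpha) = (71e-9)^2 * 24700^2 / (4 * 87e-8 * 0.5) = 1.768

1.768


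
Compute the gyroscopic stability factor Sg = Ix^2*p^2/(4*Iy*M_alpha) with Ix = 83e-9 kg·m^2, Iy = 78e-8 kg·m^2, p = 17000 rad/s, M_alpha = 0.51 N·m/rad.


Sg = Ix^2 * p^2 / (4 * Iy * M_alpha) = (83e-9)^2 * 17000^2 / (4 * 78e-8 * 0.51) = 1.251

1.251


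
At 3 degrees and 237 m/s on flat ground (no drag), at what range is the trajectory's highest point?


R = v0^2*sin(2*theta)/g = 237^2*sin(2*3°)/9.81 = 598.497 m
apex_dist = R/2 = 598.497/2 = 299.2 m

299.2 m


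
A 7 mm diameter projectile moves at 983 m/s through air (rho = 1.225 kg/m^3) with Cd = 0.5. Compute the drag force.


A = pi*(d/2)^2 = pi*(7/2000)^2 = 3.84845e-05 m^2
Fd = 0.5*Cd*rho*A*v^2 = 0.5*0.5*1.225*3.84845e-05*983^2 = 11.39 N

11.39 N


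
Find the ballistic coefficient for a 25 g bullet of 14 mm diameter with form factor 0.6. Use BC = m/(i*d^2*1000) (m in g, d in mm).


BC = m/(i*d^2*1000) = 25/(0.6 * 14^2 * 1000) = 0.0002126

0.0002126


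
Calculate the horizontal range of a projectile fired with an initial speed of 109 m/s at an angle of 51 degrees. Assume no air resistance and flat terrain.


R = v0^2 * sin(2*theta) / g = 109^2 * sin(2*51°) / 9.81 = 1185 m

1185 m


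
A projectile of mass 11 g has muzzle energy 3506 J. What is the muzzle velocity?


v = sqrt(2*E/m) = sqrt(2*3506/0.011) = 798.4 m/s

798.4 m/s


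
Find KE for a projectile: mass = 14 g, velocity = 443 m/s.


E = 0.5*m*v^2 = 0.5*0.014*443^2 = 1374 J

1374 J


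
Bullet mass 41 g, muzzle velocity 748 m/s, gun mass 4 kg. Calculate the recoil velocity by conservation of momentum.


v_recoil = m_p * v_p / m_gun = 0.041 * 748 / 4 = 7.667 m/s

7.667 m/s


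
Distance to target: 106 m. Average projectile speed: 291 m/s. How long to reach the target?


t = d/v = 106/291 = 0.3643 s

0.3643 s


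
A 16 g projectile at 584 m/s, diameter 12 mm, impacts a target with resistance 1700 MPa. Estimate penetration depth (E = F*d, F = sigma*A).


A = pi*(d/2)^2 = pi*(12/2)^2 = 113.097 mm^2
E = 0.5*m*v^2 = 0.5*0.016*584^2 = 2728.45 J
depth = E/(sigma*A) = 2728.45 J / (1700 MPa * 113.097 mm^2) = 2728.45/(1700 * 113.097) m = 0.014191 m ≈ 14.19 mm

14.19 mm
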